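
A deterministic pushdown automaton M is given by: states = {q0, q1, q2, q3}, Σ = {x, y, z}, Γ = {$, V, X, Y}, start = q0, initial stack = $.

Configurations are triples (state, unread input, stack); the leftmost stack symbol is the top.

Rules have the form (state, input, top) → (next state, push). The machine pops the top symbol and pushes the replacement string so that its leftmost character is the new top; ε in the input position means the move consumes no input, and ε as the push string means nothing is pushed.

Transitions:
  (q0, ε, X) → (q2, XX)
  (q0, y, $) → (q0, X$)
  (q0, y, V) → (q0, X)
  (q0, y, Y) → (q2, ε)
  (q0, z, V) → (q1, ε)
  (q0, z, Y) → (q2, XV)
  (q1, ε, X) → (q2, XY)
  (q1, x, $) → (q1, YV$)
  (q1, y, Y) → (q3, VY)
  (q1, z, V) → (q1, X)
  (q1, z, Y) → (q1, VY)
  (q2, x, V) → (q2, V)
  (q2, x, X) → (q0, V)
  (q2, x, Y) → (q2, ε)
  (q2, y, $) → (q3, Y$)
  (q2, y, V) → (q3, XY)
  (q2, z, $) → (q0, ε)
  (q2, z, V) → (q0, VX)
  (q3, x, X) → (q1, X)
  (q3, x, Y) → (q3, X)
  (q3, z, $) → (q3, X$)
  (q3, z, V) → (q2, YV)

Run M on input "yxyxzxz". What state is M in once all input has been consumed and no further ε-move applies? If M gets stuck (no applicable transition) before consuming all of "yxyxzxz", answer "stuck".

(q0, yxyxzxz, $) ⊢ (q0, xyxzxz, X$) ⊢ (q2, xyxzxz, XX$) ⊢ (q0, yxzxz, VX$) ⊢ (q0, xzxz, XX$) ⊢ (q2, xzxz, XXX$) ⊢ (q0, zxz, VXX$) ⊢ (q1, xz, XX$) ⊢ (q2, xz, XYX$) ⊢ (q0, z, VYX$) ⊢ (q1, ε, YX$)
All input consumed; M is in state q1.

q1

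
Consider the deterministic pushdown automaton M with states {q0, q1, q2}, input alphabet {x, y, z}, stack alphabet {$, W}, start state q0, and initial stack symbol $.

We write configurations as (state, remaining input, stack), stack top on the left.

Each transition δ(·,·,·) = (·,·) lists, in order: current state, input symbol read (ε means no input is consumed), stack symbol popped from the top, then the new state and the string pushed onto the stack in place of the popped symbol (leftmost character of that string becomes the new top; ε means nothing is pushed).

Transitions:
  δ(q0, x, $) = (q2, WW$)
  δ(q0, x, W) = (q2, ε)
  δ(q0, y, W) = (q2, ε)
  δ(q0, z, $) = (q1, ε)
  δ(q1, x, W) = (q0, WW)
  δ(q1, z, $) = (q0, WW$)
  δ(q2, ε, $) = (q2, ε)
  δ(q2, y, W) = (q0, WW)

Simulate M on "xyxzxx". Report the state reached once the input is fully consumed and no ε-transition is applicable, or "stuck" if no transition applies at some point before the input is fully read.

(q0, xyxzxx, $) ⊢ (q2, yxzxx, WW$) ⊢ (q0, xzxx, WWW$) ⊢ (q2, zxx, WW$)
No transition for (q2, z, top W); M blocks with input zxx remaining.

stuck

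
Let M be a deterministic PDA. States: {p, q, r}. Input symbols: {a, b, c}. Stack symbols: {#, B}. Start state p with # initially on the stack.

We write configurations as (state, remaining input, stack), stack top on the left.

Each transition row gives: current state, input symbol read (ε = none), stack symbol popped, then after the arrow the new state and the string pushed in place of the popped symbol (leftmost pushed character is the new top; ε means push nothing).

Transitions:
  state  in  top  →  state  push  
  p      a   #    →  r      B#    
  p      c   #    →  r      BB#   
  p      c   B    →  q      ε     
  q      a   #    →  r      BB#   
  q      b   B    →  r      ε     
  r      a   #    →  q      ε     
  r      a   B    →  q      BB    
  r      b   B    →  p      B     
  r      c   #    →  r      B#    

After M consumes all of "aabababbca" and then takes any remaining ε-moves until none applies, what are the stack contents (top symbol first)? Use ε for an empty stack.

BB#

(p, aabababbca, #)
  read a, top #: go to r, push B# → (r, abababbca, B#)
  read a, top B: go to q, push BB → (q, bababbca, BB#)
  read b, top B: go to r, push ε → (r, ababbca, B#)
  read a, top B: go to q, push BB → (q, babbca, BB#)
  read b, top B: go to r, push ε → (r, abbca, B#)
  read a, top B: go to q, push BB → (q, bbca, BB#)
  read b, top B: go to r, push ε → (r, bca, B#)
  read b, top B: go to p, push B → (p, ca, B#)
  read c, top B: go to q, push ε → (q, a, #)
  read a, top #: go to r, push BB# → (r, ε, BB#)
All input consumed in state r with stack BB#.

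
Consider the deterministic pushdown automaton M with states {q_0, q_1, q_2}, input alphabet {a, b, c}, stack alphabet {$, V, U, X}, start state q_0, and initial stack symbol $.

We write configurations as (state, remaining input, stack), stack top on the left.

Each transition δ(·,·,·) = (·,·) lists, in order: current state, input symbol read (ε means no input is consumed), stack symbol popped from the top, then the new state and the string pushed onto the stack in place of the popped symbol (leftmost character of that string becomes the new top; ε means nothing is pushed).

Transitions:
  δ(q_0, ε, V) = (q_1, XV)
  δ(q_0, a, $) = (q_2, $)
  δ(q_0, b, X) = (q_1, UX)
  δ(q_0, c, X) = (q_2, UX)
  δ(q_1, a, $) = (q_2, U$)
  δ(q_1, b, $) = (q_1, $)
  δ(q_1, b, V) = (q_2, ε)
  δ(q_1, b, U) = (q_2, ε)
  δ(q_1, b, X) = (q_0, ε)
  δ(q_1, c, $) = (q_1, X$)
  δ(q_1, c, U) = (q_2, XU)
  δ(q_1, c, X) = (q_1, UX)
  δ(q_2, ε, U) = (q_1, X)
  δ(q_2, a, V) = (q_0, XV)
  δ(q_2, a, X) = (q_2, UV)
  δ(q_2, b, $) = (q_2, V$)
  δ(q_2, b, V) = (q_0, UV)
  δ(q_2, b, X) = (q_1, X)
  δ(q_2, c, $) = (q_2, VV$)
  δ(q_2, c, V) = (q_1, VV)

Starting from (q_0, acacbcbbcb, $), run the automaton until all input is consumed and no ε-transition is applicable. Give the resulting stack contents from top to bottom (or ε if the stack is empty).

XUXVV$

(q_0, acacbcbbcb, $) ⊢ (q_2, cacbcbbcb, $) ⊢ (q_2, acbcbbcb, VV$) ⊢ (q_0, cbcbbcb, XVV$) ⊢ (q_2, bcbbcb, UXVV$) ⊢ (q_1, bcbbcb, XXVV$) ⊢ (q_0, cbbcb, XVV$) ⊢ (q_2, bbcb, UXVV$) ⊢ (q_1, bbcb, XXVV$) ⊢ (q_0, bcb, XVV$) ⊢ (q_1, cb, UXVV$) ⊢ (q_2, b, XUXVV$) ⊢ (q_1, ε, XUXVV$)
All input consumed in state q_1 with stack XUXVV$.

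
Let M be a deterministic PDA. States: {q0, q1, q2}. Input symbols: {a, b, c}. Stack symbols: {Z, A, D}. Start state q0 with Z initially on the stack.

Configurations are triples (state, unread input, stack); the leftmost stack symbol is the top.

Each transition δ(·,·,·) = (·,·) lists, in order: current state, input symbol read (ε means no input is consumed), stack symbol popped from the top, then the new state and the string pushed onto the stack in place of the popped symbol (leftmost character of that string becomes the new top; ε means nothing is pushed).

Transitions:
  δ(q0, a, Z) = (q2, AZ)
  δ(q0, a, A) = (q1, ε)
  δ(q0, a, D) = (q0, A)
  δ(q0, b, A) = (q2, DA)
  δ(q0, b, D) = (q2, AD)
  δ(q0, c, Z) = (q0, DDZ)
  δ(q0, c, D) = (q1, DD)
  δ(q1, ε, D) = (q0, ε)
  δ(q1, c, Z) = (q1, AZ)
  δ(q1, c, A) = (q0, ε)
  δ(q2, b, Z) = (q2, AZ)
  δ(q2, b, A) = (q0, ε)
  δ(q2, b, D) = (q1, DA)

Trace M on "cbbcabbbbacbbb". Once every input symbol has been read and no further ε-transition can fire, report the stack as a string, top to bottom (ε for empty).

(q0, cbbcabbbbacbbb, Z)
  read c, top Z: go to q0, push DDZ → (q0, bbcabbbbacbbb, DDZ)
  read b, top D: go to q2, push AD → (q2, bcabbbbacbbb, ADDZ)
  read b, top A: go to q0, push ε → (q0, cabbbbacbbb, DDZ)
  read c, top D: go to q1, push DD → (q1, abbbbacbbb, DDDZ)
  ε-move, top D: go to q0, push ε → (q0, abbbbacbbb, DDZ)
  read a, top D: go to q0, push A → (q0, bbbbacbbb, ADZ)
  read b, top A: go to q2, push DA → (q2, bbbacbbb, DADZ)
  read b, top D: go to q1, push DA → (q1, bbacbbb, DAADZ)
  ε-move, top D: go to q0, push ε → (q0, bbacbbb, AADZ)
  read b, top A: go to q2, push DA → (q2, bacbbb, DAADZ)
  read b, top D: go to q1, push DA → (q1, acbbb, DAAADZ)
  ε-move, top D: go to q0, push ε → (q0, acbbb, AAADZ)
  read a, top A: go to q1, push ε → (q1, cbbb, AADZ)
  read c, top A: go to q0, push ε → (q0, bbb, ADZ)
  read b, top A: go to q2, push DA → (q2, bb, DADZ)
  read b, top D: go to q1, push DA → (q1, b, DAADZ)
  ε-move, top D: go to q0, push ε → (q0, b, AADZ)
  read b, top A: go to q2, push DA → (q2, ε, DAADZ)
All input consumed in state q2 with stack DAADZ.

DAADZ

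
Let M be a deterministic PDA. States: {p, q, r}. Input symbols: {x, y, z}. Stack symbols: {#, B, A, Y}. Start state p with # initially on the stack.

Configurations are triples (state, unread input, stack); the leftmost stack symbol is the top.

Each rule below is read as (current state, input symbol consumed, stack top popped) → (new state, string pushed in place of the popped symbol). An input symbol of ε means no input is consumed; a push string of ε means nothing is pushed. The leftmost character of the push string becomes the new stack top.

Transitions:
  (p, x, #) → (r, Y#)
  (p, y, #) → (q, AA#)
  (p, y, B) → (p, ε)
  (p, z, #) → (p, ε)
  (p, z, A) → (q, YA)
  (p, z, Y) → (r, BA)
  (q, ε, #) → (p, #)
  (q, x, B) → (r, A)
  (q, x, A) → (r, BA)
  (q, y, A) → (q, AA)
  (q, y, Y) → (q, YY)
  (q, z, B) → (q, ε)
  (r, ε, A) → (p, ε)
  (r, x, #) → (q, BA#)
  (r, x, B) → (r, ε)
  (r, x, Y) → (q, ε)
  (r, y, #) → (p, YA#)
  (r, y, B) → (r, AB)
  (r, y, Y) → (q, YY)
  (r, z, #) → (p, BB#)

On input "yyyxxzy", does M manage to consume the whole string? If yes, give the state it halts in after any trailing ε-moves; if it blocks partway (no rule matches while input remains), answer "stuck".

q

(p, yyyxxzy, #)
  read y, top #: go to q, push AA# → (q, yyxxzy, AA#)
  read y, top A: go to q, push AA → (q, yxxzy, AAA#)
  read y, top A: go to q, push AA → (q, xxzy, AAAA#)
  read x, top A: go to r, push BA → (r, xzy, BAAAA#)
  read x, top B: go to r, push ε → (r, zy, AAAA#)
  ε-move, top A: go to p, push ε → (p, zy, AAA#)
  read z, top A: go to q, push YA → (q, y, YAAA#)
  read y, top Y: go to q, push YY → (q, ε, YYAAA#)
All input consumed; M is in state q.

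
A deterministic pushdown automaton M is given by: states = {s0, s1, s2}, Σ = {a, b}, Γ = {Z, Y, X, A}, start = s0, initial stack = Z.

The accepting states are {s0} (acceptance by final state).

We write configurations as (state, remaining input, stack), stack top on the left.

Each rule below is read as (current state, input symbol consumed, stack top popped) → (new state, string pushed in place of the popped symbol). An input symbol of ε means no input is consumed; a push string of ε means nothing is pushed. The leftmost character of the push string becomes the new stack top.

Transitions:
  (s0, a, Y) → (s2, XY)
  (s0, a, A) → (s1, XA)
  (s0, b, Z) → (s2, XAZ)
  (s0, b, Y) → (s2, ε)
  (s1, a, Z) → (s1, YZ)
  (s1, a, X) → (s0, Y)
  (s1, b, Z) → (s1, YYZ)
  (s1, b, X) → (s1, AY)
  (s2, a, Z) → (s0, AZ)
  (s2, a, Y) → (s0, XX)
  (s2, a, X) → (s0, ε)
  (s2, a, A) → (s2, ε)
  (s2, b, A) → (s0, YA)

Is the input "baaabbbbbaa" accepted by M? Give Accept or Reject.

Accept

(s0, baaabbbbbaa, Z)
  read b, top Z: go to s2, push XAZ → (s2, aaabbbbbaa, XAZ)
  read a, top X: go to s0, push ε → (s0, aabbbbbaa, AZ)
  read a, top A: go to s1, push XA → (s1, abbbbbaa, XAZ)
  read a, top X: go to s0, push Y → (s0, bbbbbaa, YAZ)
  read b, top Y: go to s2, push ε → (s2, bbbbaa, AZ)
  read b, top A: go to s0, push YA → (s0, bbbaa, YAZ)
  read b, top Y: go to s2, push ε → (s2, bbaa, AZ)
  read b, top A: go to s0, push YA → (s0, baa, YAZ)
  read b, top Y: go to s2, push ε → (s2, aa, AZ)
  read a, top A: go to s2, push ε → (s2, a, Z)
  read a, top Z: go to s0, push AZ → (s0, ε, AZ)
All input consumed; state s0 ∈ F.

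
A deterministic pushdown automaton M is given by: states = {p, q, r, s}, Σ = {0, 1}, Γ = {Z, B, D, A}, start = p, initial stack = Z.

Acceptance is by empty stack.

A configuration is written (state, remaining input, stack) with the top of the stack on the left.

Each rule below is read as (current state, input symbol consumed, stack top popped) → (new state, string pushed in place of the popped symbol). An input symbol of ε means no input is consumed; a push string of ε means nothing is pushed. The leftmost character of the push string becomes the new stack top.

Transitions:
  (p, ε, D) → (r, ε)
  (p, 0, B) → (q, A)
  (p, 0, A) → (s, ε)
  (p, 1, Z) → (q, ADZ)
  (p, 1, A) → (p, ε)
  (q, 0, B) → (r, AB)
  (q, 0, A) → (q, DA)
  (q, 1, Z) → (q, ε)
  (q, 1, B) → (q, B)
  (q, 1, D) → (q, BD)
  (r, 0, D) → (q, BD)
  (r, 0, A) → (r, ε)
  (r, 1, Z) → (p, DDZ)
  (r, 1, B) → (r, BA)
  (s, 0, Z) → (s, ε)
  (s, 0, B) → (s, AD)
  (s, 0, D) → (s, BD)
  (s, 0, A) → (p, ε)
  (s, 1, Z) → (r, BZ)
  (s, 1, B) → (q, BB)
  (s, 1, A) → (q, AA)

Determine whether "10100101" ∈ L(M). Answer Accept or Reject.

(p, 10100101, Z)
  read 1, top Z: go to q, push ADZ → (q, 0100101, ADZ)
  read 0, top A: go to q, push DA → (q, 100101, DADZ)
  read 1, top D: go to q, push BD → (q, 00101, BDADZ)
  read 0, top B: go to r, push AB → (r, 0101, ABDADZ)
  read 0, top A: go to r, push ε → (r, 101, BDADZ)
  read 1, top B: go to r, push BA → (r, 01, BADADZ)
No transition applies at (r, 01, BADADZ); input not fully consumed.

Reject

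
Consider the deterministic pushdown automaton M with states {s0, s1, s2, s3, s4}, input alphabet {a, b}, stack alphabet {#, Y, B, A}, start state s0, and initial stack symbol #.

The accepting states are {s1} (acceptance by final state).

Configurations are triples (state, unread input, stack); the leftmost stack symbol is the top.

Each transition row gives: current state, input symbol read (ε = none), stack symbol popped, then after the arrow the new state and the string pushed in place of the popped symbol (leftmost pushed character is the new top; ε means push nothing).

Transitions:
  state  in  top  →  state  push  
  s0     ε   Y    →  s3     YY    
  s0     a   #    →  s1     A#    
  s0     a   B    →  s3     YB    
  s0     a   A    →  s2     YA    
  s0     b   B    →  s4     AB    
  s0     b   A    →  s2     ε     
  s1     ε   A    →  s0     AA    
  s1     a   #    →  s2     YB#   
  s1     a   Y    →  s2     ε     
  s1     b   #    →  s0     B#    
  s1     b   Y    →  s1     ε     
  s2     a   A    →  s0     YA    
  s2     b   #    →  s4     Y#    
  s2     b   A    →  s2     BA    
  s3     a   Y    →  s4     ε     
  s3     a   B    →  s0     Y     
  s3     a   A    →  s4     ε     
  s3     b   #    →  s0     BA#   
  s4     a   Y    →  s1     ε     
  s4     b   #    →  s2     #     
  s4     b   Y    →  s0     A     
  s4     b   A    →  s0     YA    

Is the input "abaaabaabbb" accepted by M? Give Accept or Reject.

(s0, abaaabaabbb, #) ⊢ (s1, baaabaabbb, A#) ⊢ (s0, baaabaabbb, AA#) ⊢ (s2, aaabaabbb, A#) ⊢ (s0, aabaabbb, YA#) ⊢ (s3, aabaabbb, YYA#) ⊢ (s4, abaabbb, YA#) ⊢ (s1, baabbb, A#) ⊢ (s0, baabbb, AA#) ⊢ (s2, aabbb, A#) ⊢ (s0, abbb, YA#) ⊢ (s3, abbb, YYA#) ⊢ (s4, bbb, YA#) ⊢ (s0, bb, AA#) ⊢ (s2, b, A#) ⊢ (s2, ε, BA#)
All input consumed; state s2 ∉ F and no further ε-move applies.

Reject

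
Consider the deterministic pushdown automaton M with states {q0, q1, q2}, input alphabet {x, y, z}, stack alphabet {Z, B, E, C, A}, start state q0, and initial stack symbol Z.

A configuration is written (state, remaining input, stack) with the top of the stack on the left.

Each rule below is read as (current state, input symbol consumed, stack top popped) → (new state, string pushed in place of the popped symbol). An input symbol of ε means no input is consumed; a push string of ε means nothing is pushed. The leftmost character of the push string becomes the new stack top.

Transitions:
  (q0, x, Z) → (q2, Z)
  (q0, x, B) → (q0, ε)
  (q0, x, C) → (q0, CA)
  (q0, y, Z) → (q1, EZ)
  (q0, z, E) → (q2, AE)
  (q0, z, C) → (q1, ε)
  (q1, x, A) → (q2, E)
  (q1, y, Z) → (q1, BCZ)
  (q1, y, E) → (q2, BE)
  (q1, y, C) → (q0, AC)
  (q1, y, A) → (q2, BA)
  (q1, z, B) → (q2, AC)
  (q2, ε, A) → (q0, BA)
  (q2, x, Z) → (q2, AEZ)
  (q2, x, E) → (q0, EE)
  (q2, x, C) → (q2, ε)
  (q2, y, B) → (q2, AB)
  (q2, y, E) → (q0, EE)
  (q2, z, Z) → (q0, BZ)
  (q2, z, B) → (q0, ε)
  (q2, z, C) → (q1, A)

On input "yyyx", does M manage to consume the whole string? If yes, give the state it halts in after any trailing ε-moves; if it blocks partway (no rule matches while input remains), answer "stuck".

(q0, yyyx, Z)
  read y, top Z: go to q1, push EZ → (q1, yyx, EZ)
  read y, top E: go to q2, push BE → (q2, yx, BEZ)
  read y, top B: go to q2, push AB → (q2, x, ABEZ)
  ε-move, top A: go to q0, push BA → (q0, x, BABEZ)
  read x, top B: go to q0, push ε → (q0, ε, ABEZ)
All input consumed; M is in state q0.

q0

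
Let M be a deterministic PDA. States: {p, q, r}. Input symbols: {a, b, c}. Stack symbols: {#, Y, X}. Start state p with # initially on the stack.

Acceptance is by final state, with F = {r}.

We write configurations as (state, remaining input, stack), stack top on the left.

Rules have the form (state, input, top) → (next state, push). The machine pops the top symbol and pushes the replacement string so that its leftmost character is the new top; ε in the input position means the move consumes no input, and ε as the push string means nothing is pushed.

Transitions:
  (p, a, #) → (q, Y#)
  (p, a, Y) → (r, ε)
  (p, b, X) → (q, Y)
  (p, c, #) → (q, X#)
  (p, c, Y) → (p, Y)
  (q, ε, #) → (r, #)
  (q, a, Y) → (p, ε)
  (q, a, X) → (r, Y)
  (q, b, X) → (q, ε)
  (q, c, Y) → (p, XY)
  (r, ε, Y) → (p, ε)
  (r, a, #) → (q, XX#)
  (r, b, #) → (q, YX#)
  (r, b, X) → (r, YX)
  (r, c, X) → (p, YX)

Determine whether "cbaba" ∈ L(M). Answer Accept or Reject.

(p, cbaba, #) ⊢ (q, baba, X#) ⊢ (q, aba, #) ⊢ (r, aba, #) ⊢ (q, ba, XX#) ⊢ (q, a, X#) ⊢ (r, ε, Y#)
All input consumed; state r ∈ F.

Accept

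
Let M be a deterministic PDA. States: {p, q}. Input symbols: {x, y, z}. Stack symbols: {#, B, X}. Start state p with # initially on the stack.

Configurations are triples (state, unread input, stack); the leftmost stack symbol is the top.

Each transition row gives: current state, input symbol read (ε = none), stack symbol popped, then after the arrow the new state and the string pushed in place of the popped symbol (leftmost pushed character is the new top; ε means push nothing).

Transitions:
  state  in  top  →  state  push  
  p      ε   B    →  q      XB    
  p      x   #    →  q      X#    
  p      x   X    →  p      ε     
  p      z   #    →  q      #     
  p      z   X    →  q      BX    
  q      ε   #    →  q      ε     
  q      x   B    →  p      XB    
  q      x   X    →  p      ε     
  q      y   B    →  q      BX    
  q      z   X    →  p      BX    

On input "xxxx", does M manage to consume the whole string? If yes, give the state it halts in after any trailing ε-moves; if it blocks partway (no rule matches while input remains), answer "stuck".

(p, xxxx, #)
  read x, top #: go to q, push X# → (q, xxx, X#)
  read x, top X: go to p, push ε → (p, xx, #)
  read x, top #: go to q, push X# → (q, x, X#)
  read x, top X: go to p, push ε → (p, ε, #)
All input consumed; M is in state p.

p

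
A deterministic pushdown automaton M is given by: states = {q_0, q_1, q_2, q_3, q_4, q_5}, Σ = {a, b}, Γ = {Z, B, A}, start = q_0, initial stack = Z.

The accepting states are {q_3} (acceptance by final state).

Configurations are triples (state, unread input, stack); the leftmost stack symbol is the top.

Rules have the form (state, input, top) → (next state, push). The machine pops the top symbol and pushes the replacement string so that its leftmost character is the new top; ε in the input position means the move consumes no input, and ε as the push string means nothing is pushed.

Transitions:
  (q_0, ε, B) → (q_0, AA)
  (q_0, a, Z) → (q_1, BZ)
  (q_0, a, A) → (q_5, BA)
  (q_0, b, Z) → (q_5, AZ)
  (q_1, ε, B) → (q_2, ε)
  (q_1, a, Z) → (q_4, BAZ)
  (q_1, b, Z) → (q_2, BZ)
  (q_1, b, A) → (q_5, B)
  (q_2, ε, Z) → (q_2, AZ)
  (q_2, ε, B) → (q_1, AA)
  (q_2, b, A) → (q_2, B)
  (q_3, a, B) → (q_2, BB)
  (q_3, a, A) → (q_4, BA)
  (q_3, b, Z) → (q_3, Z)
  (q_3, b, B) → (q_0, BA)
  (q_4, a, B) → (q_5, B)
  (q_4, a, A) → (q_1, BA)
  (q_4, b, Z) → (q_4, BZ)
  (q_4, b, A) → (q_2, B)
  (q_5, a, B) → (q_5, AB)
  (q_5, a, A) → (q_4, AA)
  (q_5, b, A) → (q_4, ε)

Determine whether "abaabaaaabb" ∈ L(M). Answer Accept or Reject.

(q_0, abaabaaaabb, Z) ⊢ (q_1, baabaaaabb, BZ) ⊢ (q_2, baabaaaabb, Z) ⊢ (q_2, baabaaaabb, AZ) ⊢ (q_2, aabaaaabb, BZ) ⊢ (q_1, aabaaaabb, AAZ)
No transition applies at (q_1, aabaaaabb, AAZ); input not fully consumed.

Reject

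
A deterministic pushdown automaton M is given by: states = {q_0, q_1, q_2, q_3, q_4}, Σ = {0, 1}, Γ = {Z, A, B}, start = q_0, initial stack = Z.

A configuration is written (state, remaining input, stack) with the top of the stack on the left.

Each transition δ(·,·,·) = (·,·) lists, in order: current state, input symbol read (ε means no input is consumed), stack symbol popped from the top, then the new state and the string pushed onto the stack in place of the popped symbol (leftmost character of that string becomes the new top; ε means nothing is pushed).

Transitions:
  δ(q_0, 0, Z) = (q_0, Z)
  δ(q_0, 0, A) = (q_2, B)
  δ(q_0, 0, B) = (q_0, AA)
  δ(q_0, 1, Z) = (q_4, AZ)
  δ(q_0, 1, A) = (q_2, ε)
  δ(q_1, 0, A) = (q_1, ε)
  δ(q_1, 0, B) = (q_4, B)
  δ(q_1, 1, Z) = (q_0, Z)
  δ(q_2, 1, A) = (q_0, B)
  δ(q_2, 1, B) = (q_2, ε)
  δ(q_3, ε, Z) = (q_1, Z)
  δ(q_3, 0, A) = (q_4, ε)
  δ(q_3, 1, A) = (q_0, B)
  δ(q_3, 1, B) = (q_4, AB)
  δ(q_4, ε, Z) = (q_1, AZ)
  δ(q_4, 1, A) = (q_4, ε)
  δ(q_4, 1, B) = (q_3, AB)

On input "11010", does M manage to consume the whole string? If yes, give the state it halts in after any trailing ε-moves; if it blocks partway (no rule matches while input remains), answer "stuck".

(q_0, 11010, Z)
  read 1, top Z: go to q_4, push AZ → (q_4, 1010, AZ)
  read 1, top A: go to q_4, push ε → (q_4, 010, Z)
  ε-move, top Z: go to q_1, push AZ → (q_1, 010, AZ)
  read 0, top A: go to q_1, push ε → (q_1, 10, Z)
  read 1, top Z: go to q_0, push Z → (q_0, 0, Z)
  read 0, top Z: go to q_0, push Z → (q_0, ε, Z)
All input consumed; M is in state q_0.

q_0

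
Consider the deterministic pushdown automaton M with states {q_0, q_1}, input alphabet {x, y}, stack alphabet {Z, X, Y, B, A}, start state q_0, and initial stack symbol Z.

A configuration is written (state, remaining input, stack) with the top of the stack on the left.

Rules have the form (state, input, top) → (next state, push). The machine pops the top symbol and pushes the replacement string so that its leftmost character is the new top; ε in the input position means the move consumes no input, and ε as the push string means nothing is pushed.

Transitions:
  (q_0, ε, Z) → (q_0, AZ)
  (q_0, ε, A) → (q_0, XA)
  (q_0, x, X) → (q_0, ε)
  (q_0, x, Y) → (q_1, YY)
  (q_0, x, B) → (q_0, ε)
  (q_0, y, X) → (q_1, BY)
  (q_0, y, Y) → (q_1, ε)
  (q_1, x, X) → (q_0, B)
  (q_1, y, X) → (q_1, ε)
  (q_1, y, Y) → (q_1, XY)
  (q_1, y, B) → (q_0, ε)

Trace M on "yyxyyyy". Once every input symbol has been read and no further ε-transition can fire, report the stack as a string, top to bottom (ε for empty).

(q_0, yyxyyyy, Z)
  ε-move, top Z: go to q_0, push AZ → (q_0, yyxyyyy, AZ)
  ε-move, top A: go to q_0, push XA → (q_0, yyxyyyy, XAZ)
  read y, top X: go to q_1, push BY → (q_1, yxyyyy, BYAZ)
  read y, top B: go to q_0, push ε → (q_0, xyyyy, YAZ)
  read x, top Y: go to q_1, push YY → (q_1, yyyy, YYAZ)
  read y, top Y: go to q_1, push XY → (q_1, yyy, XYYAZ)
  read y, top X: go to q_1, push ε → (q_1, yy, YYAZ)
  read y, top Y: go to q_1, push XY → (q_1, y, XYYAZ)
  read y, top X: go to q_1, push ε → (q_1, ε, YYAZ)
All input consumed in state q_1 with stack YYAZ.

YYAZ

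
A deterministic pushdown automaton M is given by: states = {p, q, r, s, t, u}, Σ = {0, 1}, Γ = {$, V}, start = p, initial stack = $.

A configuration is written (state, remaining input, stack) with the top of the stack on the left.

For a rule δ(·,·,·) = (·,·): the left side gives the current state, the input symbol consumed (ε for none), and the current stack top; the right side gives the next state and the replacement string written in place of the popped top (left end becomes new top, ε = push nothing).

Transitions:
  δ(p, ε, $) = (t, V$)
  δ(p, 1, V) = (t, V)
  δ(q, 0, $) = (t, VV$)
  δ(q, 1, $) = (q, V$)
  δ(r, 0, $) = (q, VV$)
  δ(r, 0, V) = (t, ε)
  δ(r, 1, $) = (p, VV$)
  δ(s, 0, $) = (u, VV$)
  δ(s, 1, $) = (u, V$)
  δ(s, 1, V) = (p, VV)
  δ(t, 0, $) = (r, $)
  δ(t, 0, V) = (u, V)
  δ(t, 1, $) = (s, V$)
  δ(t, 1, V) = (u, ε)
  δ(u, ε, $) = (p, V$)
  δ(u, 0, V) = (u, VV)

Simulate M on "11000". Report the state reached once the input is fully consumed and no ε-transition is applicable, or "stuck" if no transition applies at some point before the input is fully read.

u

(p, 11000, $) ⊢ (t, 11000, V$) ⊢ (u, 1000, $) ⊢ (p, 1000, V$) ⊢ (t, 000, V$) ⊢ (u, 00, V$) ⊢ (u, 0, VV$) ⊢ (u, ε, VVV$)
All input consumed; M is in state u.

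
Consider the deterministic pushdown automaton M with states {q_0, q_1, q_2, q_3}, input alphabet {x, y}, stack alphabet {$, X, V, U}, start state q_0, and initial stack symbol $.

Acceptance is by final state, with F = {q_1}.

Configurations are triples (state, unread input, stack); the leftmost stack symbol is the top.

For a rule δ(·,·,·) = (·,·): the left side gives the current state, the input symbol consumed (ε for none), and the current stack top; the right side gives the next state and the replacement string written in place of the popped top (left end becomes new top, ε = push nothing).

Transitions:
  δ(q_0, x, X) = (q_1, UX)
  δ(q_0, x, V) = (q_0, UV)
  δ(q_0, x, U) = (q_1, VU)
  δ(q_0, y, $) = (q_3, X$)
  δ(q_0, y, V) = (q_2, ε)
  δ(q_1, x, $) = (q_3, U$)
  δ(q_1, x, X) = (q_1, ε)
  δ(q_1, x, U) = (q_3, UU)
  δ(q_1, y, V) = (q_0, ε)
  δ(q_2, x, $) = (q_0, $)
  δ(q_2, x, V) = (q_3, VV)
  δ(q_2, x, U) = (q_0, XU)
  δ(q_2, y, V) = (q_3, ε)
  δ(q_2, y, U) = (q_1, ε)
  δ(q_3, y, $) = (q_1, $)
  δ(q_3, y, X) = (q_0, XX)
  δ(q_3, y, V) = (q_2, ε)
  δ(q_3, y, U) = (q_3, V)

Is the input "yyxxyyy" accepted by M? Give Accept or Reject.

Accept

(q_0, yyxxyyy, $)
  read y, top $: go to q_3, push X$ → (q_3, yxxyyy, X$)
  read y, top X: go to q_0, push XX → (q_0, xxyyy, XX$)
  read x, top X: go to q_1, push UX → (q_1, xyyy, UXX$)
  read x, top U: go to q_3, push UU → (q_3, yyy, UUXX$)
  read y, top U: go to q_3, push V → (q_3, yy, VUXX$)
  read y, top V: go to q_2, push ε → (q_2, y, UXX$)
  read y, top U: go to q_1, push ε → (q_1, ε, XX$)
All input consumed; state q_1 ∈ F.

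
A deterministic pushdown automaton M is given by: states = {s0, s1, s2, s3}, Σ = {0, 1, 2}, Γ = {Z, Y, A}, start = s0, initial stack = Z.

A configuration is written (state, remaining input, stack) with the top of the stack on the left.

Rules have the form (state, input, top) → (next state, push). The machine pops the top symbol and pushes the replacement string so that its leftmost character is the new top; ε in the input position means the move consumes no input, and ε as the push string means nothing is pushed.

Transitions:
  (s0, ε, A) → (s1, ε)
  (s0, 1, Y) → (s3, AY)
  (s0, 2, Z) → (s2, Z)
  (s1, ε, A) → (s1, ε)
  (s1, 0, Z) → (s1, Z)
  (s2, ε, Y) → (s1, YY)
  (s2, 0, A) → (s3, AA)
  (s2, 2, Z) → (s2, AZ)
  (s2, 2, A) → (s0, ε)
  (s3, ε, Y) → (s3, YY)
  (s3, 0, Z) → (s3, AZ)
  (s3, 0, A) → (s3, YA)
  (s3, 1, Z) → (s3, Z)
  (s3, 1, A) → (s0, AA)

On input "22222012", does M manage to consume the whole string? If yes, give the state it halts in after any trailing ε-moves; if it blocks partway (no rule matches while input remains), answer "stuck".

stuck

(s0, 22222012, Z)
  read 2, top Z: go to s2, push Z → (s2, 2222012, Z)
  read 2, top Z: go to s2, push AZ → (s2, 222012, AZ)
  read 2, top A: go to s0, push ε → (s0, 22012, Z)
  read 2, top Z: go to s2, push Z → (s2, 2012, Z)
  read 2, top Z: go to s2, push AZ → (s2, 012, AZ)
  read 0, top A: go to s3, push AA → (s3, 12, AAZ)
  read 1, top A: go to s0, push AA → (s0, 2, AAAZ)
  ε-move, top A: go to s1, push ε → (s1, 2, AAZ)
  ε-move, top A: go to s1, push ε → (s1, 2, AZ)
  ε-move, top A: go to s1, push ε → (s1, 2, Z)
No transition for (s1, 2, top Z); M blocks with input 2 remaining.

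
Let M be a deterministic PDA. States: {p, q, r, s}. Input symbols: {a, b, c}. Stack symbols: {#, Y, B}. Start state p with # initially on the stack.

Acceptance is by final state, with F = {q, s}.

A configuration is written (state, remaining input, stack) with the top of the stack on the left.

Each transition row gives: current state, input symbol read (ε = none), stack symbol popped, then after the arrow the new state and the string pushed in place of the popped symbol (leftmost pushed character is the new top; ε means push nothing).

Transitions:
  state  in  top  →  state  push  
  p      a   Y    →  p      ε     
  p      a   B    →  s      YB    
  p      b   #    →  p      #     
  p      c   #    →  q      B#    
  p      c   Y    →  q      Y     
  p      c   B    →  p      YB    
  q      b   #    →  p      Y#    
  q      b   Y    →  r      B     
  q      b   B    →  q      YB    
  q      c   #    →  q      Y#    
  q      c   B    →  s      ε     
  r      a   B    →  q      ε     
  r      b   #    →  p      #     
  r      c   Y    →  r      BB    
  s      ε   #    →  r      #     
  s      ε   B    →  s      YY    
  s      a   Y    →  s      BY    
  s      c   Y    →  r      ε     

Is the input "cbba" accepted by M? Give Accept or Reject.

Accept

(p, cbba, #)
  read c, top #: go to q, push B# → (q, bba, B#)
  read b, top B: go to q, push YB → (q, ba, YB#)
  read b, top Y: go to r, push B → (r, a, BB#)
  read a, top B: go to q, push ε → (q, ε, B#)
All input consumed; state q ∈ F.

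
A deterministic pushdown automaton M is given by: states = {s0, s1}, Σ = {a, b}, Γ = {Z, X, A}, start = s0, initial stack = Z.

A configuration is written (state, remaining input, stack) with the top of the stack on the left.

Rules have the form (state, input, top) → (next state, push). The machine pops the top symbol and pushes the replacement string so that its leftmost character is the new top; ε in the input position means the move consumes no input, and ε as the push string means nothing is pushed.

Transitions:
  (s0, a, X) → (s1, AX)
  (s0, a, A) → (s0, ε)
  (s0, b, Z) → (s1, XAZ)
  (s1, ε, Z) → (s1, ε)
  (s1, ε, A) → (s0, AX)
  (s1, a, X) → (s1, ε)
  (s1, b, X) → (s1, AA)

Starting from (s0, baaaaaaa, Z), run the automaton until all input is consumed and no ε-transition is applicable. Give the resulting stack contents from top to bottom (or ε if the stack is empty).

(s0, baaaaaaa, Z)
  read b, top Z: go to s1, push XAZ → (s1, aaaaaaa, XAZ)
  read a, top X: go to s1, push ε → (s1, aaaaaa, AZ)
  ε-move, top A: go to s0, push AX → (s0, aaaaaa, AXZ)
  read a, top A: go to s0, push ε → (s0, aaaaa, XZ)
  read a, top X: go to s1, push AX → (s1, aaaa, AXZ)
  ε-move, top A: go to s0, push AX → (s0, aaaa, AXXZ)
  read a, top A: go to s0, push ε → (s0, aaa, XXZ)
  read a, top X: go to s1, push AX → (s1, aa, AXXZ)
  ε-move, top A: go to s0, push AX → (s0, aa, AXXXZ)
  read a, top A: go to s0, push ε → (s0, a, XXXZ)
  read a, top X: go to s1, push AX → (s1, ε, AXXXZ)
  ε-move, top A: go to s0, push AX → (s0, ε, AXXXXZ)
All input consumed in state s0 with stack AXXXXZ.

AXXXXZ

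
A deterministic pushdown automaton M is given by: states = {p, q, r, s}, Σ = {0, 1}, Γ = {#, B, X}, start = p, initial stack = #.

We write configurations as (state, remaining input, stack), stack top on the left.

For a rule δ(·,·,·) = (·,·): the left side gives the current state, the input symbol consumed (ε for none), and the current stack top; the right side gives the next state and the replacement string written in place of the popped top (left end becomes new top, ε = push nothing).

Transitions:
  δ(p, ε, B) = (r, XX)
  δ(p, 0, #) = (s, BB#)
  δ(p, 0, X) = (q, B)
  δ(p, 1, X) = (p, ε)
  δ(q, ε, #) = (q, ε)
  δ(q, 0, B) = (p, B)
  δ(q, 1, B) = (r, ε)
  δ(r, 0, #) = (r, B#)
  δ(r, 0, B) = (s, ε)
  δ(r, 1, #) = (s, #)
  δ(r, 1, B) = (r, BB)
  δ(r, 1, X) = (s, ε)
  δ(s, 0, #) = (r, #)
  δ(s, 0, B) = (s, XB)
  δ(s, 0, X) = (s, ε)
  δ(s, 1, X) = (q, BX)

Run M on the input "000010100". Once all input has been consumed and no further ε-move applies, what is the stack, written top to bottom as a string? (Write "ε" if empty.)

BB#

(p, 000010100, #)
  read 0, top #: go to s, push BB# → (s, 00010100, BB#)
  read 0, top B: go to s, push XB → (s, 0010100, XBB#)
  read 0, top X: go to s, push ε → (s, 010100, BB#)
  read 0, top B: go to s, push XB → (s, 10100, XBB#)
  read 1, top X: go to q, push BX → (q, 0100, BXBB#)
  read 0, top B: go to p, push B → (p, 100, BXBB#)
  ε-move, top B: go to r, push XX → (r, 100, XXXBB#)
  read 1, top X: go to s, push ε → (s, 00, XXBB#)
  read 0, top X: go to s, push ε → (s, 0, XBB#)
  read 0, top X: go to s, push ε → (s, ε, BB#)
All input consumed in state s with stack BB#.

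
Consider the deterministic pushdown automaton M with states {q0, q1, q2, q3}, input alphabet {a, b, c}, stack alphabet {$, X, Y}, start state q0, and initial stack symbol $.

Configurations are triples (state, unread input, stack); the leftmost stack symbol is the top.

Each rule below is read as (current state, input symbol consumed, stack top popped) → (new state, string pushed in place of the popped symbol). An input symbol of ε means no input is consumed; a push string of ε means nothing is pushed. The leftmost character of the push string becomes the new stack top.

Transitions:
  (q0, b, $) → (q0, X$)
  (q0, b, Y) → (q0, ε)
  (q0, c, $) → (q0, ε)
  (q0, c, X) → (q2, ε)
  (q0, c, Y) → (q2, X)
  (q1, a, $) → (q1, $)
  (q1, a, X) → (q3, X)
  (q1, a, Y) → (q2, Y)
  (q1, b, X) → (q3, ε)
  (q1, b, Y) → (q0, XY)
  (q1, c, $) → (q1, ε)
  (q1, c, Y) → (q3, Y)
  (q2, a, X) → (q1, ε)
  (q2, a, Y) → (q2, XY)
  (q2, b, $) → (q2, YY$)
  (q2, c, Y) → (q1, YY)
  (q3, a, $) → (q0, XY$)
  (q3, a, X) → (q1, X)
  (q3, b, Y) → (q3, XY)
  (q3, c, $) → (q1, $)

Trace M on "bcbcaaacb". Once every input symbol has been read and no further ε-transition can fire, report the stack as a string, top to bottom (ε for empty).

(q0, bcbcaaacb, $)
  read b, top $: go to q0, push X$ → (q0, cbcaaacb, X$)
  read c, top X: go to q2, push ε → (q2, bcaaacb, $)
  read b, top $: go to q2, push YY$ → (q2, caaacb, YY$)
  read c, top Y: go to q1, push YY → (q1, aaacb, YYY$)
  read a, top Y: go to q2, push Y → (q2, aacb, YYY$)
  read a, top Y: go to q2, push XY → (q2, acb, XYYY$)
  read a, top X: go to q1, push ε → (q1, cb, YYY$)
  read c, top Y: go to q3, push Y → (q3, b, YYY$)
  read b, top Y: go to q3, push XY → (q3, ε, XYYY$)
All input consumed in state q3 with stack XYYY$.

XYYY$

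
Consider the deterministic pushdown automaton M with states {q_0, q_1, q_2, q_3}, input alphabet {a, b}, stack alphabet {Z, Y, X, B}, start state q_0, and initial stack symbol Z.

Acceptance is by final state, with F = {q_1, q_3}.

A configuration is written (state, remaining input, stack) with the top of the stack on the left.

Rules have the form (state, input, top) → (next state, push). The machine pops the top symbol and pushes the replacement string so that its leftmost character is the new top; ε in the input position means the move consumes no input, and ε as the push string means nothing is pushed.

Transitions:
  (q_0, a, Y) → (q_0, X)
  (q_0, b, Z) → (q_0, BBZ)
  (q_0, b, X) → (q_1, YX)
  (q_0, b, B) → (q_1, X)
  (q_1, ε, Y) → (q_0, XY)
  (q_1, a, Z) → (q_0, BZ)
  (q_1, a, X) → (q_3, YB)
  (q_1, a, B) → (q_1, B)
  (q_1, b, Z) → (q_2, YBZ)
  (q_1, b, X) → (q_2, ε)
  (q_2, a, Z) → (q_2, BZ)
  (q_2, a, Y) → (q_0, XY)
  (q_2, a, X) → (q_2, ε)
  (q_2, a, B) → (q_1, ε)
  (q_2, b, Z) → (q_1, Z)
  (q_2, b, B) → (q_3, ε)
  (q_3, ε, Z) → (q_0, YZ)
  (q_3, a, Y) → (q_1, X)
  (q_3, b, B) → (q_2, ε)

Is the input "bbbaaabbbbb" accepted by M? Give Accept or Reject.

Reject

(q_0, bbbaaabbbbb, Z)
  read b, top Z: go to q_0, push BBZ → (q_0, bbaaabbbbb, BBZ)
  read b, top B: go to q_1, push X → (q_1, baaabbbbb, XBZ)
  read b, top X: go to q_2, push ε → (q_2, aaabbbbb, BZ)
  read a, top B: go to q_1, push ε → (q_1, aabbbbb, Z)
  read a, top Z: go to q_0, push BZ → (q_0, abbbbb, BZ)
No transition applies at (q_0, abbbbb, BZ); input not fully consumed.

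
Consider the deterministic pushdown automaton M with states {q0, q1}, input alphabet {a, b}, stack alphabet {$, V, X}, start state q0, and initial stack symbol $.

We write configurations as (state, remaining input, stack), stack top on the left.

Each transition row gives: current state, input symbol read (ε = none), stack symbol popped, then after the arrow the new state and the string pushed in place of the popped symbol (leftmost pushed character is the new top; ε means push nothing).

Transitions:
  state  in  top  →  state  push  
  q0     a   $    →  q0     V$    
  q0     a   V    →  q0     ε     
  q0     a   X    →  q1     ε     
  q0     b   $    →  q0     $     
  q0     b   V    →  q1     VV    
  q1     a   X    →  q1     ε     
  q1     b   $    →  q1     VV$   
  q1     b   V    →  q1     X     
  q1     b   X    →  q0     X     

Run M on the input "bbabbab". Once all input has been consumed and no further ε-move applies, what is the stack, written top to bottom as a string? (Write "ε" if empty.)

(q0, bbabbab, $)
  read b, top $: go to q0, push $ → (q0, babbab, $)
  read b, top $: go to q0, push $ → (q0, abbab, $)
  read a, top $: go to q0, push V$ → (q0, bbab, V$)
  read b, top V: go to q1, push VV → (q1, bab, VV$)
  read b, top V: go to q1, push X → (q1, ab, XV$)
  read a, top X: go to q1, push ε → (q1, b, V$)
  read b, top V: go to q1, push X → (q1, ε, X$)
All input consumed in state q1 with stack X$.

X$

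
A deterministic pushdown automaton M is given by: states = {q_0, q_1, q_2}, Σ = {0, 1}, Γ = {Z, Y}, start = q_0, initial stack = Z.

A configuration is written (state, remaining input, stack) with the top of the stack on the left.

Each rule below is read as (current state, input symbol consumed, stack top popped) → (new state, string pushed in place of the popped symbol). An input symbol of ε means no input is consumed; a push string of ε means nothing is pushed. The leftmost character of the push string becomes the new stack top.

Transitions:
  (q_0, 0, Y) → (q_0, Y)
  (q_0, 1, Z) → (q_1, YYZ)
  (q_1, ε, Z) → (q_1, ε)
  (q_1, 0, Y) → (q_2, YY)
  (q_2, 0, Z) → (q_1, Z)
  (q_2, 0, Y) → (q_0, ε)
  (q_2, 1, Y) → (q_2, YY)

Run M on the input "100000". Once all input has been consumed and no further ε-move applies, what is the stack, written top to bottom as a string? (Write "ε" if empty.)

YYZ

(q_0, 100000, Z) ⊢ (q_1, 00000, YYZ) ⊢ (q_2, 0000, YYYZ) ⊢ (q_0, 000, YYZ) ⊢ (q_0, 00, YYZ) ⊢ (q_0, 0, YYZ) ⊢ (q_0, ε, YYZ)
All input consumed in state q_0 with stack YYZ.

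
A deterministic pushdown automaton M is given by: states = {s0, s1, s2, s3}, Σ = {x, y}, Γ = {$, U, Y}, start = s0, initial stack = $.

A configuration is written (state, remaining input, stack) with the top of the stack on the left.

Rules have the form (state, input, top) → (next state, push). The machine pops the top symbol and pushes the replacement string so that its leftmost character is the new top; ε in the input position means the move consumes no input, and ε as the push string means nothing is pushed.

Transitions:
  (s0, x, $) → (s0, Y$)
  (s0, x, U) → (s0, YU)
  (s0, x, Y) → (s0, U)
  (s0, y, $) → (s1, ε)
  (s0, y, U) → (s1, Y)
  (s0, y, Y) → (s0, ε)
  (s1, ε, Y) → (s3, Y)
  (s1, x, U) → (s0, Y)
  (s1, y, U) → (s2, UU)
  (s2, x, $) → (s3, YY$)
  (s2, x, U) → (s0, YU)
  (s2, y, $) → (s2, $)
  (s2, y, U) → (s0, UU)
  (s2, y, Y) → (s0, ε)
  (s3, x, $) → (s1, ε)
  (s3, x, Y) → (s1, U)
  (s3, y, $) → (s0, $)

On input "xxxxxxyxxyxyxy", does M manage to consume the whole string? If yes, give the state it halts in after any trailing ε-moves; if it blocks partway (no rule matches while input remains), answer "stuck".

(s0, xxxxxxyxxyxyxy, $)
  read x, top $: go to s0, push Y$ → (s0, xxxxxyxxyxyxy, Y$)
  read x, top Y: go to s0, push U → (s0, xxxxyxxyxyxy, U$)
  read x, top U: go to s0, push YU → (s0, xxxyxxyxyxy, YU$)
  read x, top Y: go to s0, push U → (s0, xxyxxyxyxy, UU$)
  read x, top U: go to s0, push YU → (s0, xyxxyxyxy, YUU$)
  read x, top Y: go to s0, push U → (s0, yxxyxyxy, UUU$)
  read y, top U: go to s1, push Y → (s1, xxyxyxy, YUU$)
  ε-move, top Y: go to s3, push Y → (s3, xxyxyxy, YUU$)
  read x, top Y: go to s1, push U → (s1, xyxyxy, UUU$)
  read x, top U: go to s0, push Y → (s0, yxyxy, YUU$)
  read y, top Y: go to s0, push ε → (s0, xyxy, UU$)
  read x, top U: go to s0, push YU → (s0, yxy, YUU$)
  read y, top Y: go to s0, push ε → (s0, xy, UU$)
  read x, top U: go to s0, push YU → (s0, y, YUU$)
  read y, top Y: go to s0, push ε → (s0, ε, UU$)
All input consumed; M is in state s0.

s0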